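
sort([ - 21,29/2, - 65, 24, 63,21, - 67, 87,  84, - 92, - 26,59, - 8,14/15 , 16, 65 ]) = [ - 92,-67 , - 65,  -  26, - 21 , - 8 , 14/15, 29/2,16,21,24, 59, 63 , 65, 84, 87 ] 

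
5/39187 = 5/39187 = 0.00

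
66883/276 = 66883/276 = 242.33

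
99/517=9/47 = 0.19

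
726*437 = 317262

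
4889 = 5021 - 132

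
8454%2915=2624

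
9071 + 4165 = 13236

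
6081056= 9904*614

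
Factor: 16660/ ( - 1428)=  - 3^( - 1)*5^1*7^1 = -  35/3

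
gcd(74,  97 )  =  1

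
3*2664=7992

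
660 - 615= 45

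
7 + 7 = 14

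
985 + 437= 1422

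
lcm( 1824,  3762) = 60192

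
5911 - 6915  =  -1004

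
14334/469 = 14334/469 =30.56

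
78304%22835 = 9799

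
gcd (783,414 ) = 9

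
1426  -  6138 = - 4712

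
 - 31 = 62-93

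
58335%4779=987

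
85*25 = 2125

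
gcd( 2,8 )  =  2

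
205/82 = 2 + 1/2 = 2.50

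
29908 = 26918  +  2990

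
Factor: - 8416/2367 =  - 2^5*  3^( - 2)= - 32/9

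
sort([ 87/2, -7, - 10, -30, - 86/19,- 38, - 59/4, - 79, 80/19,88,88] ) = [ - 79, - 38, - 30, - 59/4, - 10,-7, - 86/19,80/19,  87/2, 88, 88]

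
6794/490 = 3397/245 = 13.87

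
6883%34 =15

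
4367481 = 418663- - 3948818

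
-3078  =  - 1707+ -1371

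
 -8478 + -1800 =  - 10278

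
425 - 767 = -342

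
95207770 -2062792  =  93144978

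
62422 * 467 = 29151074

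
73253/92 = 796 + 21/92=796.23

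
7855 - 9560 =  - 1705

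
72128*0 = 0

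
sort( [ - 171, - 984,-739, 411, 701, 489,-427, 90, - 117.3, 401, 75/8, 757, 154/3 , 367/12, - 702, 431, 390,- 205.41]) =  [- 984, - 739 , - 702,-427, - 205.41, - 171, - 117.3, 75/8, 367/12,  154/3 , 90,  390, 401,411,431,489, 701,  757] 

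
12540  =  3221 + 9319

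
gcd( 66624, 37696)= 64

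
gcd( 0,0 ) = 0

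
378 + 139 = 517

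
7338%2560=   2218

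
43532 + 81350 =124882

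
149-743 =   -  594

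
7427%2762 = 1903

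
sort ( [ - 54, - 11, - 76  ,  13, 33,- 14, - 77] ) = [  -  77, - 76, - 54 , - 14, - 11, 13, 33] 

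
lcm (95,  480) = 9120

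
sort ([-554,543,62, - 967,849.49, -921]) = [-967, - 921,  -  554,62,543,849.49] 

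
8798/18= 488 + 7/9 = 488.78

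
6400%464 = 368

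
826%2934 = 826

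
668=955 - 287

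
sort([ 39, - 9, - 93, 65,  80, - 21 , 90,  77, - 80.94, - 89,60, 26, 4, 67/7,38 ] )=[  -  93, - 89, - 80.94, - 21, - 9,4, 67/7 , 26,38,39, 60, 65, 77,80, 90]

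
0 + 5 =5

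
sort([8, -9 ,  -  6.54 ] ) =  [- 9, - 6.54,8]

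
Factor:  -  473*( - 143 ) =67639 = 11^2*13^1*43^1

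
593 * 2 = 1186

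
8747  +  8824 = 17571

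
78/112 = 39/56= 0.70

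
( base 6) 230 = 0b1011010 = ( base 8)132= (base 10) 90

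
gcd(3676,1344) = 4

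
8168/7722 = 1 + 223/3861= 1.06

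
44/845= 44/845 = 0.05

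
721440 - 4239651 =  - 3518211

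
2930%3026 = 2930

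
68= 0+68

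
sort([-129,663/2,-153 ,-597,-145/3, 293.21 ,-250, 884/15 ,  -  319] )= [ - 597,  -  319, - 250, - 153,-129, - 145/3, 884/15 , 293.21, 663/2] 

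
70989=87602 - 16613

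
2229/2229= 1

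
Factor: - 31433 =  - 17^1  *  43^2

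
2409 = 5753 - 3344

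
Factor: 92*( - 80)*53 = - 2^6*5^1*23^1*53^1 = - 390080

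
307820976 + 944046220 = 1251867196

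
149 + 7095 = 7244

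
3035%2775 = 260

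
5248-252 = 4996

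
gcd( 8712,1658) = 2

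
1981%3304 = 1981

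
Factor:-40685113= -7^1*31^1*433^2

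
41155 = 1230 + 39925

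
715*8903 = 6365645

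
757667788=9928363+747739425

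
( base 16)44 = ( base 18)3E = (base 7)125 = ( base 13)53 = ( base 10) 68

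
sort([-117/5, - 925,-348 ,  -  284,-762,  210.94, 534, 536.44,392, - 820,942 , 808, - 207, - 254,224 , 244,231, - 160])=[-925,-820 ,  -  762, - 348 ,-284,-254 , - 207, - 160,- 117/5,210.94 , 224,231, 244,392,534,  536.44,  808, 942] 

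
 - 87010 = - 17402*5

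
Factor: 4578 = 2^1 * 3^1*7^1 * 109^1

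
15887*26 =413062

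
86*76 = 6536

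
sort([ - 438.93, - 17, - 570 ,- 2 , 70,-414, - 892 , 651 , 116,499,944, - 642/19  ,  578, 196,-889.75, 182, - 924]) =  [  -  924, - 892  , - 889.75 , - 570, - 438.93, - 414, - 642/19 , - 17 , - 2,70 , 116,182,  196 , 499, 578, 651 , 944 ] 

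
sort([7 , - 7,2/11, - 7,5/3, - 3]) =[ - 7, -7, - 3, 2/11,5/3 , 7] 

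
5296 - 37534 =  - 32238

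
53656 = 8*6707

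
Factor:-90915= - 3^1 *5^1*11^1*19^1*29^1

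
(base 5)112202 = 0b111111010100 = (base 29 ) 4nl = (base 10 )4052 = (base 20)A2C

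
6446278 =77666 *83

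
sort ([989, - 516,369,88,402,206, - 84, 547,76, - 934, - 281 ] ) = [ - 934, - 516,-281, - 84,76,88,206,369,402,547,989 ]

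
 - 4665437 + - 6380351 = - 11045788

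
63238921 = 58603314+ 4635607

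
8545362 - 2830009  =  5715353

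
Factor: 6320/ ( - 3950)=-8/5 =- 2^3*5^( - 1)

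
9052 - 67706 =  - 58654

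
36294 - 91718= - 55424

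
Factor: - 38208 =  - 2^6 * 3^1*199^1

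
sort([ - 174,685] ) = [-174,685]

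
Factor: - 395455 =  - 5^1*139^1*569^1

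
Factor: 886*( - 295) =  - 2^1*5^1*59^1*443^1 = - 261370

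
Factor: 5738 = 2^1*19^1*151^1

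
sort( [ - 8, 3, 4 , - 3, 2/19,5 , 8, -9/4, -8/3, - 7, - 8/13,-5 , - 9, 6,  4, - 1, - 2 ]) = [ - 9, - 8,-7,  -  5, - 3, - 8/3, - 9/4, - 2, - 1, - 8/13,2/19,  3,  4,  4,  5, 6, 8 ] 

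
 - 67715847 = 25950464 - 93666311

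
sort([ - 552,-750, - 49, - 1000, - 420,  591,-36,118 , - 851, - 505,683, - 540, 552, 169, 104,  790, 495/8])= [- 1000, - 851, - 750, - 552, - 540,-505,  -  420, - 49,-36 , 495/8,104, 118,169,552, 591,683,790 ]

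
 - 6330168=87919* (  -  72) 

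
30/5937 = 10/1979 = 0.01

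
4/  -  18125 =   -  1+18121/18125= -0.00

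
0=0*612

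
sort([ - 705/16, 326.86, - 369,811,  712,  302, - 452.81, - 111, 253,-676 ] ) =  [ - 676, - 452.81 ,- 369, - 111, - 705/16,253,302,326.86, 712,811]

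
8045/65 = 1609/13 = 123.77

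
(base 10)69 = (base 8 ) 105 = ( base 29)2b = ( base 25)2J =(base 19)3c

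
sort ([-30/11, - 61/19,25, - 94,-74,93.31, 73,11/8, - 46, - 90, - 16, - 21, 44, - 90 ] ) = [ - 94, - 90,- 90, -74,-46,-21, - 16, - 61/19, - 30/11,11/8,25,44,73,  93.31 ] 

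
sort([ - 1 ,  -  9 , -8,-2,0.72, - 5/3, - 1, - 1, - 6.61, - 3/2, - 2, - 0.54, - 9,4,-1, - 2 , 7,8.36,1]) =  [ - 9, - 9,-8, - 6.61, - 2,-2,-2,-5/3, - 3/2,-1, - 1, - 1, - 1, - 0.54,0.72,1,  4,7, 8.36] 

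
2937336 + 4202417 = 7139753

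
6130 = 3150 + 2980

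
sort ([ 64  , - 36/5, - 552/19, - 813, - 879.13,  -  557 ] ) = [-879.13, - 813, - 557, - 552/19 , - 36/5,64] 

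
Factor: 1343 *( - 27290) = - 36650470 = - 2^1*5^1*17^1*79^1*2729^1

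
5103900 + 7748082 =12851982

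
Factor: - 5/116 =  - 2^ ( - 2)*5^1 * 29^( -1 )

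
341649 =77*4437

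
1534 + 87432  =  88966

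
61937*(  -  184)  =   - 11396408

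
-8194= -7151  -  1043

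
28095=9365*3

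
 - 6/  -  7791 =2/2597= 0.00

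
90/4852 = 45/2426 = 0.02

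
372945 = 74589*5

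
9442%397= 311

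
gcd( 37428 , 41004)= 12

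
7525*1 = 7525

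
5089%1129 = 573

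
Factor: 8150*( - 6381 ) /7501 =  - 2^1*3^2*5^2 * 13^( - 1)*163^1 * 577^(-1 )*709^1= - 52005150/7501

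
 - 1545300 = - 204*7575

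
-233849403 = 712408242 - 946257645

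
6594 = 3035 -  - 3559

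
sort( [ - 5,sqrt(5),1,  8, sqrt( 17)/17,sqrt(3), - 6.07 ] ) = [  -  6.07, - 5 , sqrt( 17 ) /17, 1,sqrt ( 3 ),sqrt(5),8]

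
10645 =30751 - 20106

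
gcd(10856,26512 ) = 8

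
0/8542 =0 = 0.00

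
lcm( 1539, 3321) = 63099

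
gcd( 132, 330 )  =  66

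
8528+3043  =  11571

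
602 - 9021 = -8419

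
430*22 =9460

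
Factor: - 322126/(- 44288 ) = 931/128=2^( - 7 )*7^2*19^1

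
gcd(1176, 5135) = 1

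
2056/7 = 2056/7  =  293.71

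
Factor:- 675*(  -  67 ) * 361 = 16326225 = 3^3*5^2*19^2 * 67^1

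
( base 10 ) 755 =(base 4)23303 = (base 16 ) 2f3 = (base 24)17b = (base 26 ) 131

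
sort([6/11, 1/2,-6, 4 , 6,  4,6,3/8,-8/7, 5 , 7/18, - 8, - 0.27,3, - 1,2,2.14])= [ - 8, - 6, - 8/7 ,  -  1, - 0.27,3/8,7/18,1/2 , 6/11,2,  2.14,3,  4,4,5, 6,  6]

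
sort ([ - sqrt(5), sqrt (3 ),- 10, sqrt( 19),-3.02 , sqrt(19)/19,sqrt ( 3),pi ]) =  [-10, - 3.02, - sqrt( 5), sqrt (19)/19, sqrt( 3),sqrt( 3),pi, sqrt(19)]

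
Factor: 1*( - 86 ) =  - 86 = - 2^1*43^1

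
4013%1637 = 739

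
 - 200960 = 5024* ( -40)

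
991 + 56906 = 57897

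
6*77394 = 464364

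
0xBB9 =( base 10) 3001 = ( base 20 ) 7A1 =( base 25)4K1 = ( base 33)2ov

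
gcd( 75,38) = 1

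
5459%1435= 1154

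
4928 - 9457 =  - 4529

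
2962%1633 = 1329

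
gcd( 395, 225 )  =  5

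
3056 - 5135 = -2079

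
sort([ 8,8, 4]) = [4,  8,8]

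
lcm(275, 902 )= 22550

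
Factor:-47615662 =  - 2^1*23807831^1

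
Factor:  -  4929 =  - 3^1*31^1*53^1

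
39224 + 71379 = 110603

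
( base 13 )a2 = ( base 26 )52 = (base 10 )132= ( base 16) 84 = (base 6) 340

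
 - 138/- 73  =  138/73 = 1.89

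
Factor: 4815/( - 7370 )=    - 2^( - 1)*3^2*11^(-1 )*67^( - 1) * 107^1 =- 963/1474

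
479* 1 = 479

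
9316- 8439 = 877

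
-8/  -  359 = 8/359  =  0.02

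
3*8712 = 26136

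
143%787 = 143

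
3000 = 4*750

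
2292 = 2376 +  - 84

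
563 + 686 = 1249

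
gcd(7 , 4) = 1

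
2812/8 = 703/2 = 351.50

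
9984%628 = 564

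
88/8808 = 11/1101  =  0.01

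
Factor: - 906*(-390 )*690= 243804600 = 2^3*3^3*5^2*13^1*23^1*151^1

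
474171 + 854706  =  1328877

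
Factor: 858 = 2^1*3^1*11^1 *13^1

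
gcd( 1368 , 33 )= 3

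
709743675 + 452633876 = 1162377551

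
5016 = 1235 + 3781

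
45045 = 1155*39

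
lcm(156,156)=156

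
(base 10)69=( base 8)105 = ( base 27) 2f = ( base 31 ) 27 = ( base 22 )33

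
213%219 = 213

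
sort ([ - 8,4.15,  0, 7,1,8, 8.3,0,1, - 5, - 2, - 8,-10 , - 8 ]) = [ - 10, - 8,  -  8,- 8, - 5, - 2 , 0, 0 , 1,1,  4.15,7,8,8.3]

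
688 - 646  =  42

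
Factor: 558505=5^1*19^1*5879^1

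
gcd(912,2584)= 152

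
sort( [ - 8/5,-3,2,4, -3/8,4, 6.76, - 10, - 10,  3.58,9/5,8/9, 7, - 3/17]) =[-10, - 10,-3, - 8/5, - 3/8, - 3/17, 8/9,9/5, 2,3.58,4,4 , 6.76, 7 ] 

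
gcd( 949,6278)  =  73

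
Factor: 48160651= 7^1*11^1*239^1*2617^1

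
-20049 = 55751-75800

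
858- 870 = - 12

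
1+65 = 66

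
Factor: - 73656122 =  - 2^1*19^1 * 37^1 *52387^1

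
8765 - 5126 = 3639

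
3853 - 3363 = 490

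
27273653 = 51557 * 529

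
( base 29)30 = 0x57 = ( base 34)2J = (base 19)4B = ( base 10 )87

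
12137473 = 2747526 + 9389947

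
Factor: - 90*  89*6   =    -  2^2*3^3*5^1 * 89^1 = -48060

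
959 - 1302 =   -  343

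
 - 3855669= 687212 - 4542881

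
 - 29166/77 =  - 29166/77 = -378.78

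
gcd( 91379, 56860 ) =1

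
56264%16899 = 5567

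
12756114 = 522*24437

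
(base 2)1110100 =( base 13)8C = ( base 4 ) 1310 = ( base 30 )3q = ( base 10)116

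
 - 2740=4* ( - 685) 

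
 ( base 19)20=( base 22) 1g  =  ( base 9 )42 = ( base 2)100110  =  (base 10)38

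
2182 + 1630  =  3812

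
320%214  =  106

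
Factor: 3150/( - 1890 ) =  - 5/3 = - 3^(- 1 )*5^1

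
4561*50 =228050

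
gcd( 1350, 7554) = 6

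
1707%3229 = 1707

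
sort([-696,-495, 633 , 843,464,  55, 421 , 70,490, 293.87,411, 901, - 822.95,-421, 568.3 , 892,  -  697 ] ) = [ - 822.95 ,-697, - 696, - 495, - 421, 55, 70, 293.87, 411, 421, 464, 490, 568.3,  633, 843,892, 901]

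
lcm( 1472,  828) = 13248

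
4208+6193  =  10401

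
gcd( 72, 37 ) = 1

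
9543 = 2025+7518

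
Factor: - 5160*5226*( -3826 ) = 2^5 * 3^2*5^1*13^1*43^1 * 67^1* 1913^1=103172528160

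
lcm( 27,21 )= 189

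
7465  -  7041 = 424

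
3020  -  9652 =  - 6632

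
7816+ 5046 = 12862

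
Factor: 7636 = 2^2*23^1*83^1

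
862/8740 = 431/4370 = 0.10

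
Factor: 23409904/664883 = 2^4*7^1*29^( -1)*101^( - 1)*197^1*227^(-1 )*1061^1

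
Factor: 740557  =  269^1*2753^1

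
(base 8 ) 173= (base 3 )11120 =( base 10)123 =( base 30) 43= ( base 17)74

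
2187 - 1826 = 361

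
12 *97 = 1164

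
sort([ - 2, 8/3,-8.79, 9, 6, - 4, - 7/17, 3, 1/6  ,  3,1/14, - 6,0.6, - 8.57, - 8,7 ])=[ - 8.79, - 8.57, - 8, - 6, - 4, -2,-7/17,1/14,1/6, 0.6, 8/3,3, 3, 6,  7, 9]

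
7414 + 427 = 7841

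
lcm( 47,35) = 1645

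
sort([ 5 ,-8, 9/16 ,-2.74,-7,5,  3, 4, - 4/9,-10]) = [ - 10, - 8,-7, - 2.74,  -  4/9,9/16, 3 , 4,5, 5] 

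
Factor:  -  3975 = -3^1*5^2*53^1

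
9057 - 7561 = 1496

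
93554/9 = 93554/9 =10394.89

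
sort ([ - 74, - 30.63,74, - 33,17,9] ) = [ - 74, - 33, - 30.63, 9,17, 74] 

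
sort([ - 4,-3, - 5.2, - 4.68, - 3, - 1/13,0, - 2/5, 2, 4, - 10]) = [ - 10,  -  5.2, - 4.68, - 4, - 3,-3, -2/5, -1/13,0, 2,  4]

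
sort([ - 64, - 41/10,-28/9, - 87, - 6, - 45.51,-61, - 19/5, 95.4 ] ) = [-87 , - 64, - 61, - 45.51, - 6, - 41/10, - 19/5, - 28/9,95.4]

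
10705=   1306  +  9399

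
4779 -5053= -274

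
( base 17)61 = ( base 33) 34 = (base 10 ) 103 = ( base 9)124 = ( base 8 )147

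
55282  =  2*27641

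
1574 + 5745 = 7319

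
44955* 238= 10699290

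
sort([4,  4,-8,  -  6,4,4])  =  [ - 8, - 6,4,4, 4,  4] 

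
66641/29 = 66641/29 = 2297.97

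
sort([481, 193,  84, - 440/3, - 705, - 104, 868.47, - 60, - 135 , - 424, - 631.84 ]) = [  -  705, - 631.84,-424, -440/3,-135, - 104, - 60,84,193 , 481,  868.47 ] 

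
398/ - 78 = -6 + 35/39= - 5.10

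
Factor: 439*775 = 340225 = 5^2 * 31^1*439^1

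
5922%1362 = 474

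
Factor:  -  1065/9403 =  - 3^1*5^1 * 71^1*9403^( - 1)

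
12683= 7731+4952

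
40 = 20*2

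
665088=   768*866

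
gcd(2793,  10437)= 147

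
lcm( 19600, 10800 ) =529200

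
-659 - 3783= -4442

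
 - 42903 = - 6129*7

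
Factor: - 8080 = -2^4*5^1*101^1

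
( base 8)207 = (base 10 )135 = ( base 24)5f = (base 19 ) 72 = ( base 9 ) 160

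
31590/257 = 122 + 236/257= 122.92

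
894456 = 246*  3636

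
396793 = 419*947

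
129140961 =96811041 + 32329920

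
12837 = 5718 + 7119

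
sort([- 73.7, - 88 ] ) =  [-88,-73.7]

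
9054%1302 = 1242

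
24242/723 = 24242/723 = 33.53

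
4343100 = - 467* ( - 9300)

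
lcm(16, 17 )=272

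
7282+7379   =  14661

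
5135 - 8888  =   - 3753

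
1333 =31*43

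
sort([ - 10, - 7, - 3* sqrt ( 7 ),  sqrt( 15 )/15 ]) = [ - 10, - 3*sqrt(7), - 7, sqrt( 15 )/15 ] 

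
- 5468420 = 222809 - 5691229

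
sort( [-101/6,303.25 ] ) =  [  -  101/6,303.25]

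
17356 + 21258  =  38614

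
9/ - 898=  - 1 +889/898 = - 0.01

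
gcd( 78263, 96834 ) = 1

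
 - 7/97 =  - 7/97 = -0.07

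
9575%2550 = 1925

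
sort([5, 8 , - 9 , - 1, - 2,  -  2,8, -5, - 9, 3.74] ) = [ - 9 ,- 9,  -  5, - 2, - 2,- 1,  3.74,5, 8, 8]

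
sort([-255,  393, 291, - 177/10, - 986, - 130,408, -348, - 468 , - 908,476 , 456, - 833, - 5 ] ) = [ - 986, - 908, - 833, - 468, - 348 , - 255, - 130, - 177/10, -5,291, 393,408,456,476]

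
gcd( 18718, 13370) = 2674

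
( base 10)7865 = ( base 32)7LP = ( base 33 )77B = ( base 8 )17271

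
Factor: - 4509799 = -7^1*644257^1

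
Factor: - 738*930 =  - 686340 = - 2^2*3^3*5^1*31^1*41^1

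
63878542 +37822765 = 101701307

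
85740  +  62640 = 148380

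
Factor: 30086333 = 41^1*733813^1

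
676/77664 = 169/19416  =  0.01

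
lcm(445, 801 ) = 4005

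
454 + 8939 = 9393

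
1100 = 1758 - 658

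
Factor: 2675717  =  11^1 * 347^1*701^1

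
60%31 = 29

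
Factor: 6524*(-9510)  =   - 62043240 = - 2^3*3^1*5^1* 7^1 * 233^1*317^1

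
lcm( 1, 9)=9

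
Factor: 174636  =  2^2*3^4*7^2*11^1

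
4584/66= 69 + 5/11 =69.45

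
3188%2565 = 623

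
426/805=426/805  =  0.53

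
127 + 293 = 420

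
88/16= 11/2  =  5.50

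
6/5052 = 1/842 = 0.00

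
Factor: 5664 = 2^5* 3^1 * 59^1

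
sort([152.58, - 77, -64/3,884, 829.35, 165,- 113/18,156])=[-77,-64/3 , - 113/18, 152.58, 156, 165,829.35,884 ] 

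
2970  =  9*330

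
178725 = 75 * 2383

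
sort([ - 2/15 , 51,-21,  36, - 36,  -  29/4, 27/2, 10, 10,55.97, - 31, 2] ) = [ -36, - 31, - 21, - 29/4, - 2/15, 2, 10, 10,  27/2, 36, 51, 55.97 ]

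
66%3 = 0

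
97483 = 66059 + 31424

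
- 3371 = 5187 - 8558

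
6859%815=339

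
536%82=44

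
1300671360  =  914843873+385827487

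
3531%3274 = 257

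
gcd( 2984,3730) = 746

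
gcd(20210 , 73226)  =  94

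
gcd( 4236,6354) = 2118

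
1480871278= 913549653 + 567321625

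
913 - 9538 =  - 8625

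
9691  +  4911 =14602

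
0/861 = 0=0.00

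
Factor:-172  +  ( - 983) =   -  3^1*5^1*7^1*11^1 = - 1155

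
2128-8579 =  - 6451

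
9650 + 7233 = 16883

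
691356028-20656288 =670699740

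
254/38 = 127/19 = 6.68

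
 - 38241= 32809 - 71050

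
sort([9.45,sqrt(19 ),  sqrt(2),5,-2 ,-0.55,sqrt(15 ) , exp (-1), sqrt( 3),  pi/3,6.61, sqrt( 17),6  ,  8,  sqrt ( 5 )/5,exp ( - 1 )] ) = [  -  2, - 0.55,exp( - 1),exp ( - 1 ),sqrt( 5)/5,pi/3,sqrt( 2),sqrt( 3),sqrt( 15 ) , sqrt ( 17 ),sqrt (19), 5, 6,6.61,8,9.45] 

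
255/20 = 51/4 = 12.75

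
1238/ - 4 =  - 310+1/2 = - 309.50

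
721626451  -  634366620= 87259831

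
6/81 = 2/27= 0.07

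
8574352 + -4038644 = 4535708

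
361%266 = 95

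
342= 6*57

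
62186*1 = 62186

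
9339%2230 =419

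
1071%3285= 1071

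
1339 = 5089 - 3750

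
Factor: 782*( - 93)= -2^1*3^1*17^1*23^1*31^1 = -72726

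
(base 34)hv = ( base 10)609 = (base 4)21201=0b1001100001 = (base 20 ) 1A9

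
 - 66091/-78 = 66091/78 = 847.32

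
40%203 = 40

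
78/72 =13/12  =  1.08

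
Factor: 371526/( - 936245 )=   -  2^1*3^1*5^( - 1 )*19^1*53^( - 1 )*3259^1 * 3533^ (- 1) 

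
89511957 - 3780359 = 85731598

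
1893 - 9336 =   -  7443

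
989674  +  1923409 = 2913083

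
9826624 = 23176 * 424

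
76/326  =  38/163 = 0.23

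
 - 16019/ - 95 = 16019/95 = 168.62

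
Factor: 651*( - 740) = -481740= - 2^2*3^1*5^1*7^1*31^1*37^1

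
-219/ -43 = 5 + 4/43 = 5.09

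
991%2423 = 991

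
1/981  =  1/981 = 0.00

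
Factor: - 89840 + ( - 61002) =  - 150842=- 2^1 * 199^1*379^1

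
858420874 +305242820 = 1163663694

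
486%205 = 76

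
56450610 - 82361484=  - 25910874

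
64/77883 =64/77883 = 0.00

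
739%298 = 143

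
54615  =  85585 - 30970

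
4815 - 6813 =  - 1998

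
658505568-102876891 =555628677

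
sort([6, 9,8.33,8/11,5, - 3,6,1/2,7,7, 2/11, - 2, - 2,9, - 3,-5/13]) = [-3, - 3,-2, -2,  -  5/13,2/11,1/2,8/11, 5,6, 6,7, 7,8.33,  9,9]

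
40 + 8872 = 8912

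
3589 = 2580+1009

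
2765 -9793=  - 7028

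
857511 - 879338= - 21827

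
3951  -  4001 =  - 50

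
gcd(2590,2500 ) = 10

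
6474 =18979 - 12505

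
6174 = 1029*6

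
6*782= 4692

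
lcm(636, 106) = 636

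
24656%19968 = 4688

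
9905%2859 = 1328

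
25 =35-10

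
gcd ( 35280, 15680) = 3920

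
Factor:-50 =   -  2^1 * 5^2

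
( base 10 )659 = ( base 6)3015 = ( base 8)1223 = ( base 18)20B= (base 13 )3B9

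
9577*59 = 565043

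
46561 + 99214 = 145775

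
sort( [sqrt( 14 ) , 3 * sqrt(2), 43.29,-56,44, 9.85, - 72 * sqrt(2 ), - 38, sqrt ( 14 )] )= [ - 72*sqrt(2 ), - 56,- 38,  sqrt( 14 ), sqrt( 14 ), 3 * sqrt( 2 ), 9.85, 43.29, 44]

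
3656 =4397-741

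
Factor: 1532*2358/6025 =3612456/6025 = 2^3*3^2*5^( - 2 ) * 131^1*241^( -1) * 383^1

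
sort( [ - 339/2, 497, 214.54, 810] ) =[ - 339/2,214.54, 497 , 810 ]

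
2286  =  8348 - 6062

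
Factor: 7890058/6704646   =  3^( - 1) *11^1*13^( - 1)*23^1  *  31^1*43^( - 1)*503^1 * 1999^ ( - 1) =3945029/3352323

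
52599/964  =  54 + 543/964=54.56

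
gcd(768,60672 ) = 768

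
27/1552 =27/1552 = 0.02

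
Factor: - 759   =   - 3^1*11^1 * 23^1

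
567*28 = 15876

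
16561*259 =4289299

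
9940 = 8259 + 1681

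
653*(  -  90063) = -58811139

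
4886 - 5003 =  -117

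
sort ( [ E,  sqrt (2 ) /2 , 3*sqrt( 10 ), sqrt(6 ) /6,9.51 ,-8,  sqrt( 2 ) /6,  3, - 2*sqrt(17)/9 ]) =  [-8, - 2*sqrt( 17 ) /9, sqrt (2)/6,  sqrt(6 ) /6,  sqrt( 2)/2,E, 3, 3*sqrt( 10 ),9.51 ] 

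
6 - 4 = 2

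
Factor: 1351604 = 2^2*337901^1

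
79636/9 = 8848 + 4/9=8848.44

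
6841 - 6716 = 125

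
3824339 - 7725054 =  - 3900715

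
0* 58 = 0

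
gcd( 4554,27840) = 6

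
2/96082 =1/48041 = 0.00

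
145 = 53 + 92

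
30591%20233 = 10358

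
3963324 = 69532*57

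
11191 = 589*19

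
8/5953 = 8/5953 = 0.00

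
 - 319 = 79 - 398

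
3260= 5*652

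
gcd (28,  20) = 4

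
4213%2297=1916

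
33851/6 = 5641 + 5/6 = 5641.83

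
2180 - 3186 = -1006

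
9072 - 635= 8437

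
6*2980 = 17880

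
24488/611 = 40 + 48/611 = 40.08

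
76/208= 19/52 = 0.37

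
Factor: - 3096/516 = - 2^1*3^1=- 6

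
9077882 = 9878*919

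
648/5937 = 216/1979 = 0.11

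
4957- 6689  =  -1732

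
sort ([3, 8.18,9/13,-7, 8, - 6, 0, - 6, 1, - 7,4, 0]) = [-7, - 7,-6, - 6,0, 0, 9/13, 1,3, 4, 8, 8.18] 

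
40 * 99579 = 3983160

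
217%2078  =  217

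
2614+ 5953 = 8567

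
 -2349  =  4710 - 7059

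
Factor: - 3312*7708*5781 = - 147582547776=- 2^6 * 3^3 * 23^1 * 41^2*47^2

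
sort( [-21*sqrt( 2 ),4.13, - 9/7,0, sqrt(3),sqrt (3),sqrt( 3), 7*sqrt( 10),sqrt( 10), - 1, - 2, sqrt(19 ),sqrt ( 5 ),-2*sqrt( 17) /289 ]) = [ - 21 * sqrt (2), - 2, - 9/7, - 1, - 2*sqrt( 17)/289, 0, sqrt (3), sqrt( 3 ), sqrt(3 ),  sqrt(5), sqrt ( 10),4.13,sqrt( 19 ),7*sqrt (10) ]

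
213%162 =51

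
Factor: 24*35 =2^3*3^1*5^1 * 7^1 = 840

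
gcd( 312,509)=1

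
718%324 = 70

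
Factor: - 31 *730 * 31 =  - 2^1*5^1*31^2*73^1 = - 701530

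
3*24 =72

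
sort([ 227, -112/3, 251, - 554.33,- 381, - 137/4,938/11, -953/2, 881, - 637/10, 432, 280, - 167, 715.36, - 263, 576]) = [ - 554.33, -953/2, -381, - 263, -167  , - 637/10, - 112/3,-137/4, 938/11, 227, 251,280 , 432,576,  715.36,881 ] 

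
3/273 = 1/91  =  0.01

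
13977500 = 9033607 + 4943893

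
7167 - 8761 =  - 1594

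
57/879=19/293 = 0.06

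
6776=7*968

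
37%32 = 5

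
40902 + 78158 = 119060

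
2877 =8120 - 5243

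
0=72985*0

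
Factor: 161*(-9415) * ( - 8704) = 13193653760 = 2^9 * 5^1*7^2 * 17^1*23^1 * 269^1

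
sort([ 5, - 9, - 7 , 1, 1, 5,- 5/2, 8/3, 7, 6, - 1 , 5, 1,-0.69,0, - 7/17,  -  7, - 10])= [ - 10, - 9, - 7, - 7,  -  5/2, - 1, - 0.69, - 7/17, 0 , 1, 1, 1,8/3, 5, 5, 5,6, 7]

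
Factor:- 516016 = - 2^4*32251^1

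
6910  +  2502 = 9412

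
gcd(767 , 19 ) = 1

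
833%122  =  101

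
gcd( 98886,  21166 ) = 2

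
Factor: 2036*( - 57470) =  - 2^3*5^1 * 7^1*509^1*821^1 = - 117008920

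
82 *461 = 37802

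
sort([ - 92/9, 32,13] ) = [ - 92/9,13, 32]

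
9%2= 1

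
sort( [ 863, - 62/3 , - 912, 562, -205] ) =[-912, - 205,-62/3, 562,  863] 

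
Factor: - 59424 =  - 2^5*3^1*619^1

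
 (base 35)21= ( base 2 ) 1000111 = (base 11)65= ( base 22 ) 35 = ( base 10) 71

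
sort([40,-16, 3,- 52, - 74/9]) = [ - 52,-16,- 74/9,  3,40 ]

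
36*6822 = 245592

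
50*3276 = 163800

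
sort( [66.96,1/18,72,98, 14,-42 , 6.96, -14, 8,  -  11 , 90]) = [-42,-14,-11 , 1/18,6.96,8,14,66.96,72,  90, 98]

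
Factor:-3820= - 2^2* 5^1 * 191^1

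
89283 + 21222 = 110505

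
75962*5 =379810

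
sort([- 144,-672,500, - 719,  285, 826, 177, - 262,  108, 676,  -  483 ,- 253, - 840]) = [ - 840, - 719 ,- 672, - 483, - 262, - 253, - 144,108,177,285,500 , 676,  826]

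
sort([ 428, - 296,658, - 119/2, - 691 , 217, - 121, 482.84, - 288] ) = [-691, -296, - 288, - 121, - 119/2 , 217,428,482.84,658 ]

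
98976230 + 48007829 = 146984059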